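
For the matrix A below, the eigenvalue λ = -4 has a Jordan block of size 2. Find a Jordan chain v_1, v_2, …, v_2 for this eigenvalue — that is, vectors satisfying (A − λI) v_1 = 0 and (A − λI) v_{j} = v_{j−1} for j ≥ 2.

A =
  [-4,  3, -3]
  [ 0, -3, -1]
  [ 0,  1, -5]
A Jordan chain for λ = -4 of length 2:
v_1 = (3, 1, 1)ᵀ
v_2 = (0, 1, 0)ᵀ

Let N = A − (-4)·I. We want v_2 with N^2 v_2 = 0 but N^1 v_2 ≠ 0; then v_{j-1} := N · v_j for j = 2, …, 2.

Pick v_2 = (0, 1, 0)ᵀ.
Then v_1 = N · v_2 = (3, 1, 1)ᵀ.

Sanity check: (A − (-4)·I) v_1 = (0, 0, 0)ᵀ = 0. ✓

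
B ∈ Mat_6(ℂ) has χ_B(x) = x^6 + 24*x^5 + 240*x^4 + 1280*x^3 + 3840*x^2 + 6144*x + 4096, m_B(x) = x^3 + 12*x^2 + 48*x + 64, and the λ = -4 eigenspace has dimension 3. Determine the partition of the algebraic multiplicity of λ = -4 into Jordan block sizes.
Block sizes for λ = -4: [3, 2, 1]

Step 1 — from the characteristic polynomial, algebraic multiplicity of λ = -4 is 6. From dim ker(B − (-4)·I) = 3, there are exactly 3 Jordan blocks for λ = -4.
Step 2 — from the minimal polynomial, the factor (x + 4)^3 tells us the largest block for λ = -4 has size 3.
Step 3 — with total size 6, 3 blocks, and largest block 3, the block sizes (in nonincreasing order) are [3, 2, 1].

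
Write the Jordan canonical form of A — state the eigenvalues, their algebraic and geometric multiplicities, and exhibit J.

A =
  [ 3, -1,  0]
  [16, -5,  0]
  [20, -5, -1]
J_2(-1) ⊕ J_1(-1)

The characteristic polynomial is
  det(x·I − A) = x^3 + 3*x^2 + 3*x + 1 = (x + 1)^3

Eigenvalues and multiplicities (the geometric multiplicity of λ is n − rank(A − λI), which equals the number of Jordan blocks for λ):
  λ = -1: algebraic multiplicity = 3, geometric multiplicity = 2

Determining the block sizes for each eigenvalue:
  λ = -1: 2 blocks summing to 3 forces exactly one block of size 2 and the rest size 1 → block sizes [2, 1]

Assembling the blocks gives a Jordan form
J =
  [-1,  1,  0]
  [ 0, -1,  0]
  [ 0,  0, -1]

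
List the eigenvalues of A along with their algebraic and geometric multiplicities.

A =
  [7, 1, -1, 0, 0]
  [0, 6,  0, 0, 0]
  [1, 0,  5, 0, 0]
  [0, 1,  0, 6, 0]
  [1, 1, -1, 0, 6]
λ = 6: alg = 5, geom = 3

Step 1 — factor the characteristic polynomial to read off the algebraic multiplicities:
  χ_A(x) = (x - 6)^5

Step 2 — compute geometric multiplicities via the rank-nullity identity g(λ) = n − rank(A − λI):
  rank(A − (6)·I) = 2, so dim ker(A − (6)·I) = n − 2 = 3

Summary:
  λ = 6: algebraic multiplicity = 5, geometric multiplicity = 3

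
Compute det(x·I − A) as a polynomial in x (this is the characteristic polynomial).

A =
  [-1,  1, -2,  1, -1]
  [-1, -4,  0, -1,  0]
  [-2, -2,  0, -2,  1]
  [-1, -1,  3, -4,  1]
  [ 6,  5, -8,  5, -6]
x^5 + 15*x^4 + 90*x^3 + 270*x^2 + 405*x + 243

Expanding det(x·I − A) (e.g. by cofactor expansion or by noting that A is similar to its Jordan form J, which has the same characteristic polynomial as A) gives
  χ_A(x) = x^5 + 15*x^4 + 90*x^3 + 270*x^2 + 405*x + 243
which factors as (x + 3)^5. The eigenvalues (with algebraic multiplicities) are λ = -3 with multiplicity 5.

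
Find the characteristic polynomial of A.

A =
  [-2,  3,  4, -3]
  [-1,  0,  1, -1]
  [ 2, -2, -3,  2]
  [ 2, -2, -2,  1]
x^4 + 4*x^3 + 6*x^2 + 4*x + 1

Expanding det(x·I − A) (e.g. by cofactor expansion or by noting that A is similar to its Jordan form J, which has the same characteristic polynomial as A) gives
  χ_A(x) = x^4 + 4*x^3 + 6*x^2 + 4*x + 1
which factors as (x + 1)^4. The eigenvalues (with algebraic multiplicities) are λ = -1 with multiplicity 4.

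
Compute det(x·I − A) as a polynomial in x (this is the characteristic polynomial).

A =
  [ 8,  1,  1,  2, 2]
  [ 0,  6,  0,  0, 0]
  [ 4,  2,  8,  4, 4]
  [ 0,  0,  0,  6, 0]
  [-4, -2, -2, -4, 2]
x^5 - 30*x^4 + 360*x^3 - 2160*x^2 + 6480*x - 7776

Expanding det(x·I − A) (e.g. by cofactor expansion or by noting that A is similar to its Jordan form J, which has the same characteristic polynomial as A) gives
  χ_A(x) = x^5 - 30*x^4 + 360*x^3 - 2160*x^2 + 6480*x - 7776
which factors as (x - 6)^5. The eigenvalues (with algebraic multiplicities) are λ = 6 with multiplicity 5.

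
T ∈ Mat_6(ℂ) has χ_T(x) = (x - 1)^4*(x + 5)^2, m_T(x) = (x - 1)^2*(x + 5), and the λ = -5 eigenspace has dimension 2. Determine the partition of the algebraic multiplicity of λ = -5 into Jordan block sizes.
Block sizes for λ = -5: [1, 1]

Step 1 — from the characteristic polynomial, algebraic multiplicity of λ = -5 is 2. From dim ker(T − (-5)·I) = 2, there are exactly 2 Jordan blocks for λ = -5.
Step 2 — from the minimal polynomial, the factor (x + 5) tells us the largest block for λ = -5 has size 1.
Step 3 — with total size 2, 2 blocks, and largest block 1, the block sizes (in nonincreasing order) are [1, 1].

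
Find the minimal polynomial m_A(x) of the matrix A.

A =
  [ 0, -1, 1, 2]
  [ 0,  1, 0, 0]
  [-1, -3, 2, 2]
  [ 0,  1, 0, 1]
x^2 - 2*x + 1

The characteristic polynomial is χ_A(x) = (x - 1)^4, so the eigenvalues are known. The minimal polynomial is
  m_A(x) = Π_λ (x − λ)^{k_λ}
where k_λ is the size of the *largest* Jordan block for λ (equivalently, the smallest k with (A − λI)^k v = 0 for every generalised eigenvector v of λ).

  λ = 1: largest Jordan block has size 2, contributing (x − 1)^2

So m_A(x) = (x - 1)^2 = x^2 - 2*x + 1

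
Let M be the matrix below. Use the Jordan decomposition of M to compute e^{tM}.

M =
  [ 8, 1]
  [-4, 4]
e^{tM} =
  [2*t*exp(6*t) + exp(6*t), t*exp(6*t)]
  [-4*t*exp(6*t), -2*t*exp(6*t) + exp(6*t)]

Strategy: write M = P · J · P⁻¹ where J is a Jordan canonical form, so e^{tM} = P · e^{tJ} · P⁻¹, and e^{tJ} can be computed block-by-block.

M has Jordan form
J =
  [6, 1]
  [0, 6]
(up to reordering of blocks).

Per-block formulas:
  For a 2×2 Jordan block J_2(6): exp(t · J_2(6)) = e^(6t)·(I + t·N), where N is the 2×2 nilpotent shift.

After assembling e^{tJ} and conjugating by P, we get:

e^{tM} =
  [2*t*exp(6*t) + exp(6*t), t*exp(6*t)]
  [-4*t*exp(6*t), -2*t*exp(6*t) + exp(6*t)]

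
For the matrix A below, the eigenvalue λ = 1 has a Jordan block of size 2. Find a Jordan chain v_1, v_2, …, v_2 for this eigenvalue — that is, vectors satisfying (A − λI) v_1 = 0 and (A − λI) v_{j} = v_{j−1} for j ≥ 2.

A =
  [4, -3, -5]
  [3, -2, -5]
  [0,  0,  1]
A Jordan chain for λ = 1 of length 2:
v_1 = (3, 3, 0)ᵀ
v_2 = (1, 0, 0)ᵀ

Let N = A − (1)·I. We want v_2 with N^2 v_2 = 0 but N^1 v_2 ≠ 0; then v_{j-1} := N · v_j for j = 2, …, 2.

Pick v_2 = (1, 0, 0)ᵀ.
Then v_1 = N · v_2 = (3, 3, 0)ᵀ.

Sanity check: (A − (1)·I) v_1 = (0, 0, 0)ᵀ = 0. ✓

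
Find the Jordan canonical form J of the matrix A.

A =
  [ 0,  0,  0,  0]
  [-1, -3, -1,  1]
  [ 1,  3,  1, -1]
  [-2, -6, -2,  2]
J_2(0) ⊕ J_1(0) ⊕ J_1(0)

The characteristic polynomial is
  det(x·I − A) = x^4

Eigenvalues and multiplicities (the geometric multiplicity of λ is n − rank(A − λI), which equals the number of Jordan blocks for λ):
  λ = 0: algebraic multiplicity = 4, geometric multiplicity = 3

Determining the block sizes for each eigenvalue:
  λ = 0: 3 blocks summing to 4 forces exactly one block of size 2 and the rest size 1 → block sizes [2, 1, 1]

Assembling the blocks gives a Jordan form
J =
  [0, 1, 0, 0]
  [0, 0, 0, 0]
  [0, 0, 0, 0]
  [0, 0, 0, 0]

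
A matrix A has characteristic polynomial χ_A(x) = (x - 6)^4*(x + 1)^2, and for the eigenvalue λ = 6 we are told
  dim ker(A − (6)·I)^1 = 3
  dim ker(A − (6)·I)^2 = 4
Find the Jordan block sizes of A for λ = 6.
Block sizes for λ = 6: [2, 1, 1]

From the dimensions of kernels of powers, the number of Jordan blocks of size at least j is d_j − d_{j−1} where d_j = dim ker(N^j) (with d_0 = 0). Computing the differences gives [3, 1].
The number of blocks of size exactly k is (#blocks of size ≥ k) − (#blocks of size ≥ k + 1), so the partition is: 2 block(s) of size 1, 1 block(s) of size 2.
In nonincreasing order the block sizes are [2, 1, 1].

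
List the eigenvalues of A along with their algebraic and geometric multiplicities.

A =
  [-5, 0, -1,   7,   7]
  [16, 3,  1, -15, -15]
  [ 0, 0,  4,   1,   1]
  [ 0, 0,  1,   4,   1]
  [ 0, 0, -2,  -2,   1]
λ = -5: alg = 1, geom = 1; λ = 3: alg = 4, geom = 3

Step 1 — factor the characteristic polynomial to read off the algebraic multiplicities:
  χ_A(x) = (x - 3)^4*(x + 5)

Step 2 — compute geometric multiplicities via the rank-nullity identity g(λ) = n − rank(A − λI):
  rank(A − (-5)·I) = 4, so dim ker(A − (-5)·I) = n − 4 = 1
  rank(A − (3)·I) = 2, so dim ker(A − (3)·I) = n − 2 = 3

Summary:
  λ = -5: algebraic multiplicity = 1, geometric multiplicity = 1
  λ = 3: algebraic multiplicity = 4, geometric multiplicity = 3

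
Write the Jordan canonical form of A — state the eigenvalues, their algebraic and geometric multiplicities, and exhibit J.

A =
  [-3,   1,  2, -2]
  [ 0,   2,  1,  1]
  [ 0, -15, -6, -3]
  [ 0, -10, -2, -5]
J_3(-3) ⊕ J_1(-3)

The characteristic polynomial is
  det(x·I − A) = x^4 + 12*x^3 + 54*x^2 + 108*x + 81 = (x + 3)^4

Eigenvalues and multiplicities (the geometric multiplicity of λ is n − rank(A − λI), which equals the number of Jordan blocks for λ):
  λ = -3: algebraic multiplicity = 4, geometric multiplicity = 2

Determining the block sizes for each eigenvalue:
  λ = -3: with am = 4 and gm = 2, the partition is not yet determined (e.g. several partitions of 4 into 2 parts exist). Let N = A − (-3)·I. Computing rank(N^1) = 2, rank(N^2) = 1, rank(N^3) = 0; the number of blocks of size ≥ j is rank(N^{j−1}) − rank(N^j), giving [2, 1, 1]. So we have 1 block(s) of size 3, 1 block(s) of size 1 → block sizes [3, 1]

Assembling the blocks gives a Jordan form
J =
  [-3,  1,  0,  0]
  [ 0, -3,  1,  0]
  [ 0,  0, -3,  0]
  [ 0,  0,  0, -3]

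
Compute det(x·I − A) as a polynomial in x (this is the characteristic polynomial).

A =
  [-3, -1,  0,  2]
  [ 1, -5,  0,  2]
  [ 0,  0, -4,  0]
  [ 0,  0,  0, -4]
x^4 + 16*x^3 + 96*x^2 + 256*x + 256

Expanding det(x·I − A) (e.g. by cofactor expansion or by noting that A is similar to its Jordan form J, which has the same characteristic polynomial as A) gives
  χ_A(x) = x^4 + 16*x^3 + 96*x^2 + 256*x + 256
which factors as (x + 4)^4. The eigenvalues (with algebraic multiplicities) are λ = -4 with multiplicity 4.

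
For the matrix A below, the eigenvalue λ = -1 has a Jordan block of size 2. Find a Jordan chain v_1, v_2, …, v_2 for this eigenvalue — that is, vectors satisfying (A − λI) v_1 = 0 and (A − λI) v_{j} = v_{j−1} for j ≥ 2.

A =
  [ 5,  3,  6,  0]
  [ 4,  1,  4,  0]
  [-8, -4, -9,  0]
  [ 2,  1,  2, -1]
A Jordan chain for λ = -1 of length 2:
v_1 = (6, 4, -8, 2)ᵀ
v_2 = (1, 0, 0, 0)ᵀ

Let N = A − (-1)·I. We want v_2 with N^2 v_2 = 0 but N^1 v_2 ≠ 0; then v_{j-1} := N · v_j for j = 2, …, 2.

Pick v_2 = (1, 0, 0, 0)ᵀ.
Then v_1 = N · v_2 = (6, 4, -8, 2)ᵀ.

Sanity check: (A − (-1)·I) v_1 = (0, 0, 0, 0)ᵀ = 0. ✓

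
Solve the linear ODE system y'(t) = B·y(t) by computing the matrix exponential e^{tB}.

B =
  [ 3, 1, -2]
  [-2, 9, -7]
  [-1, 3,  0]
e^{tB} =
  [t^2*exp(4*t)/2 - t*exp(4*t) + exp(4*t), -t^2*exp(4*t) + t*exp(4*t), 3*t^2*exp(4*t)/2 - 2*t*exp(4*t)]
  [-t^2*exp(4*t)/2 - 2*t*exp(4*t), t^2*exp(4*t) + 5*t*exp(4*t) + exp(4*t), -3*t^2*exp(4*t)/2 - 7*t*exp(4*t)]
  [-t^2*exp(4*t)/2 - t*exp(4*t), t^2*exp(4*t) + 3*t*exp(4*t), -3*t^2*exp(4*t)/2 - 4*t*exp(4*t) + exp(4*t)]

Strategy: write B = P · J · P⁻¹ where J is a Jordan canonical form, so e^{tB} = P · e^{tJ} · P⁻¹, and e^{tJ} can be computed block-by-block.

B has Jordan form
J =
  [4, 1, 0]
  [0, 4, 1]
  [0, 0, 4]
(up to reordering of blocks).

Per-block formulas:
  For a 3×3 Jordan block J_3(4): exp(t · J_3(4)) = e^(4t)·(I + t·N + (t^2/2)·N^2), where N is the 3×3 nilpotent shift.

After assembling e^{tJ} and conjugating by P, we get:

e^{tB} =
  [t^2*exp(4*t)/2 - t*exp(4*t) + exp(4*t), -t^2*exp(4*t) + t*exp(4*t), 3*t^2*exp(4*t)/2 - 2*t*exp(4*t)]
  [-t^2*exp(4*t)/2 - 2*t*exp(4*t), t^2*exp(4*t) + 5*t*exp(4*t) + exp(4*t), -3*t^2*exp(4*t)/2 - 7*t*exp(4*t)]
  [-t^2*exp(4*t)/2 - t*exp(4*t), t^2*exp(4*t) + 3*t*exp(4*t), -3*t^2*exp(4*t)/2 - 4*t*exp(4*t) + exp(4*t)]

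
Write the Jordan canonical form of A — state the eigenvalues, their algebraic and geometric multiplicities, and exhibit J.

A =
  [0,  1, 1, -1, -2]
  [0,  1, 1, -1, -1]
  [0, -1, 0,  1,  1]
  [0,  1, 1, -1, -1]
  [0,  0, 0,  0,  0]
J_3(0) ⊕ J_2(0)

The characteristic polynomial is
  det(x·I − A) = x^5

Eigenvalues and multiplicities (the geometric multiplicity of λ is n − rank(A − λI), which equals the number of Jordan blocks for λ):
  λ = 0: algebraic multiplicity = 5, geometric multiplicity = 2

Determining the block sizes for each eigenvalue:
  λ = 0: with am = 5 and gm = 2, the partition is not yet determined (e.g. several partitions of 5 into 2 parts exist). Let N = A − (0)·I. Computing rank(N^1) = 3, rank(N^2) = 1, rank(N^3) = 0; the number of blocks of size ≥ j is rank(N^{j−1}) − rank(N^j), giving [2, 2, 1]. So we have 1 block(s) of size 3, 1 block(s) of size 2 → block sizes [3, 2]

Assembling the blocks gives a Jordan form
J =
  [0, 1, 0, 0, 0]
  [0, 0, 1, 0, 0]
  [0, 0, 0, 0, 0]
  [0, 0, 0, 0, 1]
  [0, 0, 0, 0, 0]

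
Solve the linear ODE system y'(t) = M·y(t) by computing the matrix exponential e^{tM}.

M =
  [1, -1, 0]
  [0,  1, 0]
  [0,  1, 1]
e^{tM} =
  [exp(t), -t*exp(t), 0]
  [0, exp(t), 0]
  [0, t*exp(t), exp(t)]

Strategy: write M = P · J · P⁻¹ where J is a Jordan canonical form, so e^{tM} = P · e^{tJ} · P⁻¹, and e^{tJ} can be computed block-by-block.

M has Jordan form
J =
  [1, 1, 0]
  [0, 1, 0]
  [0, 0, 1]
(up to reordering of blocks).

Per-block formulas:
  For a 2×2 Jordan block J_2(1): exp(t · J_2(1)) = e^(1t)·(I + t·N), where N is the 2×2 nilpotent shift.
  For a 1×1 block at λ = 1: exp(t · [1]) = [e^(1t)].

After assembling e^{tJ} and conjugating by P, we get:

e^{tM} =
  [exp(t), -t*exp(t), 0]
  [0, exp(t), 0]
  [0, t*exp(t), exp(t)]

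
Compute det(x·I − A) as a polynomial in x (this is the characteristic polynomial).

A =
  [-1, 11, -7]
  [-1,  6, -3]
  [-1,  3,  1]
x^3 - 6*x^2 + 12*x - 8

Expanding det(x·I − A) (e.g. by cofactor expansion or by noting that A is similar to its Jordan form J, which has the same characteristic polynomial as A) gives
  χ_A(x) = x^3 - 6*x^2 + 12*x - 8
which factors as (x - 2)^3. The eigenvalues (with algebraic multiplicities) are λ = 2 with multiplicity 3.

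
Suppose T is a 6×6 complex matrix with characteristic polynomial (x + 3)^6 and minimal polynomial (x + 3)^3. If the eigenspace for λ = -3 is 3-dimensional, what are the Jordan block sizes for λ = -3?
Block sizes for λ = -3: [3, 2, 1]

Step 1 — from the characteristic polynomial, algebraic multiplicity of λ = -3 is 6. From dim ker(T − (-3)·I) = 3, there are exactly 3 Jordan blocks for λ = -3.
Step 2 — from the minimal polynomial, the factor (x + 3)^3 tells us the largest block for λ = -3 has size 3.
Step 3 — with total size 6, 3 blocks, and largest block 3, the block sizes (in nonincreasing order) are [3, 2, 1].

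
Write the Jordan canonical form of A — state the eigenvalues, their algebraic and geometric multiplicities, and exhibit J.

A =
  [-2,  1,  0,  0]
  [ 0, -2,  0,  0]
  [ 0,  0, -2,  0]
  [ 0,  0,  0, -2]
J_2(-2) ⊕ J_1(-2) ⊕ J_1(-2)

The characteristic polynomial is
  det(x·I − A) = x^4 + 8*x^3 + 24*x^2 + 32*x + 16 = (x + 2)^4

Eigenvalues and multiplicities (the geometric multiplicity of λ is n − rank(A − λI), which equals the number of Jordan blocks for λ):
  λ = -2: algebraic multiplicity = 4, geometric multiplicity = 3

Determining the block sizes for each eigenvalue:
  λ = -2: 3 blocks summing to 4 forces exactly one block of size 2 and the rest size 1 → block sizes [2, 1, 1]

Assembling the blocks gives a Jordan form
J =
  [-2,  1,  0,  0]
  [ 0, -2,  0,  0]
  [ 0,  0, -2,  0]
  [ 0,  0,  0, -2]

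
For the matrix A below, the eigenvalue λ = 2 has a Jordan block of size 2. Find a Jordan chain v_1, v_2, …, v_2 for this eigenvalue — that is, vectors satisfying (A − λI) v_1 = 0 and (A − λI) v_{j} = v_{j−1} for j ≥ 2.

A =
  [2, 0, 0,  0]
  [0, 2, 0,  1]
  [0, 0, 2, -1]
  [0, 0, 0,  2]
A Jordan chain for λ = 2 of length 2:
v_1 = (0, 1, -1, 0)ᵀ
v_2 = (0, 0, 0, 1)ᵀ

Let N = A − (2)·I. We want v_2 with N^2 v_2 = 0 but N^1 v_2 ≠ 0; then v_{j-1} := N · v_j for j = 2, …, 2.

Pick v_2 = (0, 0, 0, 1)ᵀ.
Then v_1 = N · v_2 = (0, 1, -1, 0)ᵀ.

Sanity check: (A − (2)·I) v_1 = (0, 0, 0, 0)ᵀ = 0. ✓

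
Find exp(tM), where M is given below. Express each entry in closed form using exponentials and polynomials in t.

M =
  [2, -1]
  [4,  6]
e^{tM} =
  [-2*t*exp(4*t) + exp(4*t), -t*exp(4*t)]
  [4*t*exp(4*t), 2*t*exp(4*t) + exp(4*t)]

Strategy: write M = P · J · P⁻¹ where J is a Jordan canonical form, so e^{tM} = P · e^{tJ} · P⁻¹, and e^{tJ} can be computed block-by-block.

M has Jordan form
J =
  [4, 1]
  [0, 4]
(up to reordering of blocks).

Per-block formulas:
  For a 2×2 Jordan block J_2(4): exp(t · J_2(4)) = e^(4t)·(I + t·N), where N is the 2×2 nilpotent shift.

After assembling e^{tJ} and conjugating by P, we get:

e^{tM} =
  [-2*t*exp(4*t) + exp(4*t), -t*exp(4*t)]
  [4*t*exp(4*t), 2*t*exp(4*t) + exp(4*t)]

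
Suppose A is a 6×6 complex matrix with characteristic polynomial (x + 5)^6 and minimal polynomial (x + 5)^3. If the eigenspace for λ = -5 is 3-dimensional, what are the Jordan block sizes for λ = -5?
Block sizes for λ = -5: [3, 2, 1]

Step 1 — from the characteristic polynomial, algebraic multiplicity of λ = -5 is 6. From dim ker(A − (-5)·I) = 3, there are exactly 3 Jordan blocks for λ = -5.
Step 2 — from the minimal polynomial, the factor (x + 5)^3 tells us the largest block for λ = -5 has size 3.
Step 3 — with total size 6, 3 blocks, and largest block 3, the block sizes (in nonincreasing order) are [3, 2, 1].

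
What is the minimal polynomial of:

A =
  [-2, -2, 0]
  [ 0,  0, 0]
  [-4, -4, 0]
x^2 + 2*x

The characteristic polynomial is χ_A(x) = x^2*(x + 2), so the eigenvalues are known. The minimal polynomial is
  m_A(x) = Π_λ (x − λ)^{k_λ}
where k_λ is the size of the *largest* Jordan block for λ (equivalently, the smallest k with (A − λI)^k v = 0 for every generalised eigenvector v of λ).

  λ = -2: largest Jordan block has size 1, contributing (x + 2)
  λ = 0: largest Jordan block has size 1, contributing (x − 0)

So m_A(x) = x*(x + 2) = x^2 + 2*x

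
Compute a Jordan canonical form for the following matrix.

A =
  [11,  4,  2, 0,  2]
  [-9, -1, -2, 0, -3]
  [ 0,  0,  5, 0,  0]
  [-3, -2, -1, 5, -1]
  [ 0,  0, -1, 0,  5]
J_3(5) ⊕ J_1(5) ⊕ J_1(5)

The characteristic polynomial is
  det(x·I − A) = x^5 - 25*x^4 + 250*x^3 - 1250*x^2 + 3125*x - 3125 = (x - 5)^5

Eigenvalues and multiplicities (the geometric multiplicity of λ is n − rank(A − λI), which equals the number of Jordan blocks for λ):
  λ = 5: algebraic multiplicity = 5, geometric multiplicity = 3

Determining the block sizes for each eigenvalue:
  λ = 5: with am = 5 and gm = 3, the partition is not yet determined (e.g. several partitions of 5 into 3 parts exist). Let N = A − (5)·I. Computing rank(N^1) = 2, rank(N^2) = 1, rank(N^3) = 0; the number of blocks of size ≥ j is rank(N^{j−1}) − rank(N^j), giving [3, 1, 1]. So we have 1 block(s) of size 3, 2 block(s) of size 1 → block sizes [3, 1, 1]

Assembling the blocks gives a Jordan form
J =
  [5, 1, 0, 0, 0]
  [0, 5, 1, 0, 0]
  [0, 0, 5, 0, 0]
  [0, 0, 0, 5, 0]
  [0, 0, 0, 0, 5]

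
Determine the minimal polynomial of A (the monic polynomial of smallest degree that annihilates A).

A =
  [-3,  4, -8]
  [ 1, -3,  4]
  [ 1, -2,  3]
x^2 + 2*x + 1

The characteristic polynomial is χ_A(x) = (x + 1)^3, so the eigenvalues are known. The minimal polynomial is
  m_A(x) = Π_λ (x − λ)^{k_λ}
where k_λ is the size of the *largest* Jordan block for λ (equivalently, the smallest k with (A − λI)^k v = 0 for every generalised eigenvector v of λ).

  λ = -1: largest Jordan block has size 2, contributing (x + 1)^2

So m_A(x) = (x + 1)^2 = x^2 + 2*x + 1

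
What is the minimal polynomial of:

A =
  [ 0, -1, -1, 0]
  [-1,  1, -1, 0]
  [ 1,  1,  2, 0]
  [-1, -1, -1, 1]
x^3 - 3*x^2 + 3*x - 1

The characteristic polynomial is χ_A(x) = (x - 1)^4, so the eigenvalues are known. The minimal polynomial is
  m_A(x) = Π_λ (x − λ)^{k_λ}
where k_λ is the size of the *largest* Jordan block for λ (equivalently, the smallest k with (A − λI)^k v = 0 for every generalised eigenvector v of λ).

  λ = 1: largest Jordan block has size 3, contributing (x − 1)^3

So m_A(x) = (x - 1)^3 = x^3 - 3*x^2 + 3*x - 1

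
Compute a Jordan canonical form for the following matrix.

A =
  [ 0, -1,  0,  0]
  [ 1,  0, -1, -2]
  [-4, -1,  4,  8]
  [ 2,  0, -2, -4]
J_3(0) ⊕ J_1(0)

The characteristic polynomial is
  det(x·I − A) = x^4

Eigenvalues and multiplicities (the geometric multiplicity of λ is n − rank(A − λI), which equals the number of Jordan blocks for λ):
  λ = 0: algebraic multiplicity = 4, geometric multiplicity = 2

Determining the block sizes for each eigenvalue:
  λ = 0: with am = 4 and gm = 2, the partition is not yet determined (e.g. several partitions of 4 into 2 parts exist). Let N = A − (0)·I. Computing rank(N^1) = 2, rank(N^2) = 1, rank(N^3) = 0; the number of blocks of size ≥ j is rank(N^{j−1}) − rank(N^j), giving [2, 1, 1]. So we have 1 block(s) of size 3, 1 block(s) of size 1 → block sizes [3, 1]

Assembling the blocks gives a Jordan form
J =
  [0, 1, 0, 0]
  [0, 0, 1, 0]
  [0, 0, 0, 0]
  [0, 0, 0, 0]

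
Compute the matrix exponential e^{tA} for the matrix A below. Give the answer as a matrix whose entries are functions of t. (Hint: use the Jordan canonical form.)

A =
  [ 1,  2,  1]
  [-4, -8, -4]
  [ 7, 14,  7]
e^{tA} =
  [t + 1, 2*t, t]
  [-4*t, 1 - 8*t, -4*t]
  [7*t, 14*t, 7*t + 1]

Strategy: write A = P · J · P⁻¹ where J is a Jordan canonical form, so e^{tA} = P · e^{tJ} · P⁻¹, and e^{tJ} can be computed block-by-block.

A has Jordan form
J =
  [0, 1, 0]
  [0, 0, 0]
  [0, 0, 0]
(up to reordering of blocks).

Per-block formulas:
  For a 2×2 Jordan block J_2(0): exp(t · J_2(0)) = e^(0t)·(I + t·N), where N is the 2×2 nilpotent shift.
  For a 1×1 block at λ = 0: exp(t · [0]) = [e^(0t)].

After assembling e^{tJ} and conjugating by P, we get:

e^{tA} =
  [t + 1, 2*t, t]
  [-4*t, 1 - 8*t, -4*t]
  [7*t, 14*t, 7*t + 1]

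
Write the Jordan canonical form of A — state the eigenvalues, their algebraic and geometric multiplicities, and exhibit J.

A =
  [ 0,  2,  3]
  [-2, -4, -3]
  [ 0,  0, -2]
J_2(-2) ⊕ J_1(-2)

The characteristic polynomial is
  det(x·I − A) = x^3 + 6*x^2 + 12*x + 8 = (x + 2)^3

Eigenvalues and multiplicities (the geometric multiplicity of λ is n − rank(A − λI), which equals the number of Jordan blocks for λ):
  λ = -2: algebraic multiplicity = 3, geometric multiplicity = 2

Determining the block sizes for each eigenvalue:
  λ = -2: 2 blocks summing to 3 forces exactly one block of size 2 and the rest size 1 → block sizes [2, 1]

Assembling the blocks gives a Jordan form
J =
  [-2,  1,  0]
  [ 0, -2,  0]
  [ 0,  0, -2]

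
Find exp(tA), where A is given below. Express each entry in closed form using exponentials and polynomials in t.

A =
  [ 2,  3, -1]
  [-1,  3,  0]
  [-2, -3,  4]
e^{tA} =
  [-t*exp(3*t) + exp(3*t), 3*t*exp(3*t), -t*exp(3*t)]
  [t^2*exp(3*t)/2 - t*exp(3*t), -3*t^2*exp(3*t)/2 + exp(3*t), t^2*exp(3*t)/2]
  [3*t^2*exp(3*t)/2 - 2*t*exp(3*t), -9*t^2*exp(3*t)/2 - 3*t*exp(3*t), 3*t^2*exp(3*t)/2 + t*exp(3*t) + exp(3*t)]

Strategy: write A = P · J · P⁻¹ where J is a Jordan canonical form, so e^{tA} = P · e^{tJ} · P⁻¹, and e^{tJ} can be computed block-by-block.

A has Jordan form
J =
  [3, 1, 0]
  [0, 3, 1]
  [0, 0, 3]
(up to reordering of blocks).

Per-block formulas:
  For a 3×3 Jordan block J_3(3): exp(t · J_3(3)) = e^(3t)·(I + t·N + (t^2/2)·N^2), where N is the 3×3 nilpotent shift.

After assembling e^{tJ} and conjugating by P, we get:

e^{tA} =
  [-t*exp(3*t) + exp(3*t), 3*t*exp(3*t), -t*exp(3*t)]
  [t^2*exp(3*t)/2 - t*exp(3*t), -3*t^2*exp(3*t)/2 + exp(3*t), t^2*exp(3*t)/2]
  [3*t^2*exp(3*t)/2 - 2*t*exp(3*t), -9*t^2*exp(3*t)/2 - 3*t*exp(3*t), 3*t^2*exp(3*t)/2 + t*exp(3*t) + exp(3*t)]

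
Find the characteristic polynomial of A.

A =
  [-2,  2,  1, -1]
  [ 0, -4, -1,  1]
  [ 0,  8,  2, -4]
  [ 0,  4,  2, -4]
x^4 + 8*x^3 + 24*x^2 + 32*x + 16

Expanding det(x·I − A) (e.g. by cofactor expansion or by noting that A is similar to its Jordan form J, which has the same characteristic polynomial as A) gives
  χ_A(x) = x^4 + 8*x^3 + 24*x^2 + 32*x + 16
which factors as (x + 2)^4. The eigenvalues (with algebraic multiplicities) are λ = -2 with multiplicity 4.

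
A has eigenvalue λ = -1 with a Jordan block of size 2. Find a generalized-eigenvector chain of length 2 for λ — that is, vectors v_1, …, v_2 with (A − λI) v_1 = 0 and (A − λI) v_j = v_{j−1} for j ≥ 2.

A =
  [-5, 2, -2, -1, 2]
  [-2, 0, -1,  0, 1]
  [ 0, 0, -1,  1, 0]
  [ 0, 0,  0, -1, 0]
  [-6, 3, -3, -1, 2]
A Jordan chain for λ = -1 of length 2:
v_1 = (-4, -2, 0, 0, -6)ᵀ
v_2 = (1, 0, 0, 0, 0)ᵀ

Let N = A − (-1)·I. We want v_2 with N^2 v_2 = 0 but N^1 v_2 ≠ 0; then v_{j-1} := N · v_j for j = 2, …, 2.

Pick v_2 = (1, 0, 0, 0, 0)ᵀ.
Then v_1 = N · v_2 = (-4, -2, 0, 0, -6)ᵀ.

Sanity check: (A − (-1)·I) v_1 = (0, 0, 0, 0, 0)ᵀ = 0. ✓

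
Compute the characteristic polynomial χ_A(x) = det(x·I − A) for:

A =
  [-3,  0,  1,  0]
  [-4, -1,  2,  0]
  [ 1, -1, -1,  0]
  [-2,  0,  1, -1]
x^4 + 6*x^3 + 13*x^2 + 12*x + 4

Expanding det(x·I − A) (e.g. by cofactor expansion or by noting that A is similar to its Jordan form J, which has the same characteristic polynomial as A) gives
  χ_A(x) = x^4 + 6*x^3 + 13*x^2 + 12*x + 4
which factors as (x + 1)^2*(x + 2)^2. The eigenvalues (with algebraic multiplicities) are λ = -2 with multiplicity 2, λ = -1 with multiplicity 2.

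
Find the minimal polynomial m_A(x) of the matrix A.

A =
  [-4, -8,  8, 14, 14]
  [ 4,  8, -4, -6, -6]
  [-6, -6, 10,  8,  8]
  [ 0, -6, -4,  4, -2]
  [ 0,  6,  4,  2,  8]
x^2 - 10*x + 24

The characteristic polynomial is χ_A(x) = (x - 6)^3*(x - 4)^2, so the eigenvalues are known. The minimal polynomial is
  m_A(x) = Π_λ (x − λ)^{k_λ}
where k_λ is the size of the *largest* Jordan block for λ (equivalently, the smallest k with (A − λI)^k v = 0 for every generalised eigenvector v of λ).

  λ = 4: largest Jordan block has size 1, contributing (x − 4)
  λ = 6: largest Jordan block has size 1, contributing (x − 6)

So m_A(x) = (x - 6)*(x - 4) = x^2 - 10*x + 24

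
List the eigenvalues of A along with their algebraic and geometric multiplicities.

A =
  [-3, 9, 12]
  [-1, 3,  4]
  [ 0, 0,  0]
λ = 0: alg = 3, geom = 2

Step 1 — factor the characteristic polynomial to read off the algebraic multiplicities:
  χ_A(x) = x^3

Step 2 — compute geometric multiplicities via the rank-nullity identity g(λ) = n − rank(A − λI):
  rank(A − (0)·I) = 1, so dim ker(A − (0)·I) = n − 1 = 2

Summary:
  λ = 0: algebraic multiplicity = 3, geometric multiplicity = 2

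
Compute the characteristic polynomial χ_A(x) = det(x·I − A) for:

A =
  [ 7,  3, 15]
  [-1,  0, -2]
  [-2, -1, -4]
x^3 - 3*x^2 + 3*x - 1

Expanding det(x·I − A) (e.g. by cofactor expansion or by noting that A is similar to its Jordan form J, which has the same characteristic polynomial as A) gives
  χ_A(x) = x^3 - 3*x^2 + 3*x - 1
which factors as (x - 1)^3. The eigenvalues (with algebraic multiplicities) are λ = 1 with multiplicity 3.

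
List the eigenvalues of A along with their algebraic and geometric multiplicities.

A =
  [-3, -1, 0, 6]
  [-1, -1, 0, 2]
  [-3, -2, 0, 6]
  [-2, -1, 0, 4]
λ = 0: alg = 4, geom = 2

Step 1 — factor the characteristic polynomial to read off the algebraic multiplicities:
  χ_A(x) = x^4

Step 2 — compute geometric multiplicities via the rank-nullity identity g(λ) = n − rank(A − λI):
  rank(A − (0)·I) = 2, so dim ker(A − (0)·I) = n − 2 = 2

Summary:
  λ = 0: algebraic multiplicity = 4, geometric multiplicity = 2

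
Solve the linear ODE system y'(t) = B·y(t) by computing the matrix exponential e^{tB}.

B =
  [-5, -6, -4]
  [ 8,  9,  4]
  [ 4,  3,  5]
e^{tB} =
  [-8*t*exp(3*t) + exp(3*t), -6*t*exp(3*t), -4*t*exp(3*t)]
  [8*t*exp(3*t), 6*t*exp(3*t) + exp(3*t), 4*t*exp(3*t)]
  [4*t*exp(3*t), 3*t*exp(3*t), 2*t*exp(3*t) + exp(3*t)]

Strategy: write B = P · J · P⁻¹ where J is a Jordan canonical form, so e^{tB} = P · e^{tJ} · P⁻¹, and e^{tJ} can be computed block-by-block.

B has Jordan form
J =
  [3, 1, 0]
  [0, 3, 0]
  [0, 0, 3]
(up to reordering of blocks).

Per-block formulas:
  For a 1×1 block at λ = 3: exp(t · [3]) = [e^(3t)].
  For a 2×2 Jordan block J_2(3): exp(t · J_2(3)) = e^(3t)·(I + t·N), where N is the 2×2 nilpotent shift.

After assembling e^{tJ} and conjugating by P, we get:

e^{tB} =
  [-8*t*exp(3*t) + exp(3*t), -6*t*exp(3*t), -4*t*exp(3*t)]
  [8*t*exp(3*t), 6*t*exp(3*t) + exp(3*t), 4*t*exp(3*t)]
  [4*t*exp(3*t), 3*t*exp(3*t), 2*t*exp(3*t) + exp(3*t)]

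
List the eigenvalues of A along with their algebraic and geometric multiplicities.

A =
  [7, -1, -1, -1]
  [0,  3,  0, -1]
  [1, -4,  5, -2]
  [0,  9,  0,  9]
λ = 6: alg = 4, geom = 2

Step 1 — factor the characteristic polynomial to read off the algebraic multiplicities:
  χ_A(x) = (x - 6)^4

Step 2 — compute geometric multiplicities via the rank-nullity identity g(λ) = n − rank(A − λI):
  rank(A − (6)·I) = 2, so dim ker(A − (6)·I) = n − 2 = 2

Summary:
  λ = 6: algebraic multiplicity = 4, geometric multiplicity = 2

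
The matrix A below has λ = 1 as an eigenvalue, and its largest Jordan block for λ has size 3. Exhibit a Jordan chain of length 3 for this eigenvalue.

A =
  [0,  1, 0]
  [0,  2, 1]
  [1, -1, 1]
A Jordan chain for λ = 1 of length 3:
v_1 = (1, 1, -1)ᵀ
v_2 = (-1, 0, 1)ᵀ
v_3 = (1, 0, 0)ᵀ

Let N = A − (1)·I. We want v_3 with N^3 v_3 = 0 but N^2 v_3 ≠ 0; then v_{j-1} := N · v_j for j = 3, …, 2.

Pick v_3 = (1, 0, 0)ᵀ.
Then v_2 = N · v_3 = (-1, 0, 1)ᵀ.
Then v_1 = N · v_2 = (1, 1, -1)ᵀ.

Sanity check: (A − (1)·I) v_1 = (0, 0, 0)ᵀ = 0. ✓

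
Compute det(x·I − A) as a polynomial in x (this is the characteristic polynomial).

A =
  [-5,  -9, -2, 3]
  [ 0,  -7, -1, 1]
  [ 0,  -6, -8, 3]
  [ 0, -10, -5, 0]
x^4 + 20*x^3 + 150*x^2 + 500*x + 625

Expanding det(x·I − A) (e.g. by cofactor expansion or by noting that A is similar to its Jordan form J, which has the same characteristic polynomial as A) gives
  χ_A(x) = x^4 + 20*x^3 + 150*x^2 + 500*x + 625
which factors as (x + 5)^4. The eigenvalues (with algebraic multiplicities) are λ = -5 with multiplicity 4.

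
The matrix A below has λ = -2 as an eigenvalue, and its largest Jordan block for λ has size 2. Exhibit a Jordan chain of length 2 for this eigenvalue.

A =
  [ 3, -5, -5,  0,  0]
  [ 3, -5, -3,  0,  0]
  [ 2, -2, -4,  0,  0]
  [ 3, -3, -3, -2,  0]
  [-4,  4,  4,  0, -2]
A Jordan chain for λ = -2 of length 2:
v_1 = (5, 3, 2, 3, -4)ᵀ
v_2 = (1, 0, 0, 0, 0)ᵀ

Let N = A − (-2)·I. We want v_2 with N^2 v_2 = 0 but N^1 v_2 ≠ 0; then v_{j-1} := N · v_j for j = 2, …, 2.

Pick v_2 = (1, 0, 0, 0, 0)ᵀ.
Then v_1 = N · v_2 = (5, 3, 2, 3, -4)ᵀ.

Sanity check: (A − (-2)·I) v_1 = (0, 0, 0, 0, 0)ᵀ = 0. ✓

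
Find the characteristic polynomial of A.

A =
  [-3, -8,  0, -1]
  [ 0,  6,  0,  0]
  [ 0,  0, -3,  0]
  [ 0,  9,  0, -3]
x^4 + 3*x^3 - 27*x^2 - 135*x - 162

Expanding det(x·I − A) (e.g. by cofactor expansion or by noting that A is similar to its Jordan form J, which has the same characteristic polynomial as A) gives
  χ_A(x) = x^4 + 3*x^3 - 27*x^2 - 135*x - 162
which factors as (x - 6)*(x + 3)^3. The eigenvalues (with algebraic multiplicities) are λ = -3 with multiplicity 3, λ = 6 with multiplicity 1.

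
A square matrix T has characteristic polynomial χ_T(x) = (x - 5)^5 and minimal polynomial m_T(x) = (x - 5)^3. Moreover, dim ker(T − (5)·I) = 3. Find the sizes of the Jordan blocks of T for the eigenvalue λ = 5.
Block sizes for λ = 5: [3, 1, 1]

Step 1 — from the characteristic polynomial, algebraic multiplicity of λ = 5 is 5. From dim ker(T − (5)·I) = 3, there are exactly 3 Jordan blocks for λ = 5.
Step 2 — from the minimal polynomial, the factor (x − 5)^3 tells us the largest block for λ = 5 has size 3.
Step 3 — with total size 5, 3 blocks, and largest block 3, the block sizes (in nonincreasing order) are [3, 1, 1].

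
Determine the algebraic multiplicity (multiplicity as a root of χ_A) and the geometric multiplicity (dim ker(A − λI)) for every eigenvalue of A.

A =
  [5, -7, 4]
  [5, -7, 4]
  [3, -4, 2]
λ = 0: alg = 3, geom = 1

Step 1 — factor the characteristic polynomial to read off the algebraic multiplicities:
  χ_A(x) = x^3

Step 2 — compute geometric multiplicities via the rank-nullity identity g(λ) = n − rank(A − λI):
  rank(A − (0)·I) = 2, so dim ker(A − (0)·I) = n − 2 = 1

Summary:
  λ = 0: algebraic multiplicity = 3, geometric multiplicity = 1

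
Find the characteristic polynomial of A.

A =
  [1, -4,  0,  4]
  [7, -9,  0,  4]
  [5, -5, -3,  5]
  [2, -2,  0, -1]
x^4 + 12*x^3 + 54*x^2 + 108*x + 81

Expanding det(x·I − A) (e.g. by cofactor expansion or by noting that A is similar to its Jordan form J, which has the same characteristic polynomial as A) gives
  χ_A(x) = x^4 + 12*x^3 + 54*x^2 + 108*x + 81
which factors as (x + 3)^4. The eigenvalues (with algebraic multiplicities) are λ = -3 with multiplicity 4.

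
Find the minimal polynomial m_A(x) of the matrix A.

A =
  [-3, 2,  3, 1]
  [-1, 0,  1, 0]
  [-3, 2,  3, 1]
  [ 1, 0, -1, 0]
x^3

The characteristic polynomial is χ_A(x) = x^4, so the eigenvalues are known. The minimal polynomial is
  m_A(x) = Π_λ (x − λ)^{k_λ}
where k_λ is the size of the *largest* Jordan block for λ (equivalently, the smallest k with (A − λI)^k v = 0 for every generalised eigenvector v of λ).

  λ = 0: largest Jordan block has size 3, contributing (x − 0)^3

So m_A(x) = x^3 = x^3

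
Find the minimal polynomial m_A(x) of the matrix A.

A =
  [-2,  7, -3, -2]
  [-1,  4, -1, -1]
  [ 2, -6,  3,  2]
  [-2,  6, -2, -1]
x^3 - 3*x^2 + 3*x - 1

The characteristic polynomial is χ_A(x) = (x - 1)^4, so the eigenvalues are known. The minimal polynomial is
  m_A(x) = Π_λ (x − λ)^{k_λ}
where k_λ is the size of the *largest* Jordan block for λ (equivalently, the smallest k with (A − λI)^k v = 0 for every generalised eigenvector v of λ).

  λ = 1: largest Jordan block has size 3, contributing (x − 1)^3

So m_A(x) = (x - 1)^3 = x^3 - 3*x^2 + 3*x - 1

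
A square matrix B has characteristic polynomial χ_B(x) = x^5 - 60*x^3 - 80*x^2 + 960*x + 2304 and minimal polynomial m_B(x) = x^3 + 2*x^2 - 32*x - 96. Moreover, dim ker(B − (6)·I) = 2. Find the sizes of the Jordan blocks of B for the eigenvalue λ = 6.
Block sizes for λ = 6: [1, 1]

Step 1 — from the characteristic polynomial, algebraic multiplicity of λ = 6 is 2. From dim ker(B − (6)·I) = 2, there are exactly 2 Jordan blocks for λ = 6.
Step 2 — from the minimal polynomial, the factor (x − 6) tells us the largest block for λ = 6 has size 1.
Step 3 — with total size 2, 2 blocks, and largest block 1, the block sizes (in nonincreasing order) are [1, 1].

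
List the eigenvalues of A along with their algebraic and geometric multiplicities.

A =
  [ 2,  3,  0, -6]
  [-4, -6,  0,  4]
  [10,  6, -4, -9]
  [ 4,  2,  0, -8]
λ = -4: alg = 4, geom = 2

Step 1 — factor the characteristic polynomial to read off the algebraic multiplicities:
  χ_A(x) = (x + 4)^4

Step 2 — compute geometric multiplicities via the rank-nullity identity g(λ) = n − rank(A − λI):
  rank(A − (-4)·I) = 2, so dim ker(A − (-4)·I) = n − 2 = 2

Summary:
  λ = -4: algebraic multiplicity = 4, geometric multiplicity = 2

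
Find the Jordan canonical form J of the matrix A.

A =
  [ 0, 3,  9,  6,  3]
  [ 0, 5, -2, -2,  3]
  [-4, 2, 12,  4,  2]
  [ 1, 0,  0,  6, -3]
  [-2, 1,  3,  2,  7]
J_3(6) ⊕ J_2(6)

The characteristic polynomial is
  det(x·I − A) = x^5 - 30*x^4 + 360*x^3 - 2160*x^2 + 6480*x - 7776 = (x - 6)^5

Eigenvalues and multiplicities (the geometric multiplicity of λ is n − rank(A − λI), which equals the number of Jordan blocks for λ):
  λ = 6: algebraic multiplicity = 5, geometric multiplicity = 2

Determining the block sizes for each eigenvalue:
  λ = 6: with am = 5 and gm = 2, the partition is not yet determined (e.g. several partitions of 5 into 2 parts exist). Let N = A − (6)·I. Computing rank(N^1) = 3, rank(N^2) = 1, rank(N^3) = 0; the number of blocks of size ≥ j is rank(N^{j−1}) − rank(N^j), giving [2, 2, 1]. So we have 1 block(s) of size 3, 1 block(s) of size 2 → block sizes [3, 2]

Assembling the blocks gives a Jordan form
J =
  [6, 1, 0, 0, 0]
  [0, 6, 1, 0, 0]
  [0, 0, 6, 0, 0]
  [0, 0, 0, 6, 1]
  [0, 0, 0, 0, 6]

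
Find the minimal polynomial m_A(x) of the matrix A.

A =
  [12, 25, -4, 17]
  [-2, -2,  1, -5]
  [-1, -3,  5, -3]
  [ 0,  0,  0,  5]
x^3 - 15*x^2 + 75*x - 125

The characteristic polynomial is χ_A(x) = (x - 5)^4, so the eigenvalues are known. The minimal polynomial is
  m_A(x) = Π_λ (x − λ)^{k_λ}
where k_λ is the size of the *largest* Jordan block for λ (equivalently, the smallest k with (A − λI)^k v = 0 for every generalised eigenvector v of λ).

  λ = 5: largest Jordan block has size 3, contributing (x − 5)^3

So m_A(x) = (x - 5)^3 = x^3 - 15*x^2 + 75*x - 125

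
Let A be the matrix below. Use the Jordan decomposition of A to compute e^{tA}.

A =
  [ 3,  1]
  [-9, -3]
e^{tA} =
  [3*t + 1, t]
  [-9*t, 1 - 3*t]

Strategy: write A = P · J · P⁻¹ where J is a Jordan canonical form, so e^{tA} = P · e^{tJ} · P⁻¹, and e^{tJ} can be computed block-by-block.

A has Jordan form
J =
  [0, 1]
  [0, 0]
(up to reordering of blocks).

Per-block formulas:
  For a 2×2 Jordan block J_2(0): exp(t · J_2(0)) = e^(0t)·(I + t·N), where N is the 2×2 nilpotent shift.

After assembling e^{tJ} and conjugating by P, we get:

e^{tA} =
  [3*t + 1, t]
  [-9*t, 1 - 3*t]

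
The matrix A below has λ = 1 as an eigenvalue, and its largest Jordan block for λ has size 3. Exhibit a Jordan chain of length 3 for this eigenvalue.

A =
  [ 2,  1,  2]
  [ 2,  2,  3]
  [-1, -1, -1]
A Jordan chain for λ = 1 of length 3:
v_1 = (1, 1, -1)ᵀ
v_2 = (1, 2, -1)ᵀ
v_3 = (1, 0, 0)ᵀ

Let N = A − (1)·I. We want v_3 with N^3 v_3 = 0 but N^2 v_3 ≠ 0; then v_{j-1} := N · v_j for j = 3, …, 2.

Pick v_3 = (1, 0, 0)ᵀ.
Then v_2 = N · v_3 = (1, 2, -1)ᵀ.
Then v_1 = N · v_2 = (1, 1, -1)ᵀ.

Sanity check: (A − (1)·I) v_1 = (0, 0, 0)ᵀ = 0. ✓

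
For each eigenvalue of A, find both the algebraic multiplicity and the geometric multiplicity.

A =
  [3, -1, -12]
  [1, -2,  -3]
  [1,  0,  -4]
λ = -1: alg = 3, geom = 1

Step 1 — factor the characteristic polynomial to read off the algebraic multiplicities:
  χ_A(x) = (x + 1)^3

Step 2 — compute geometric multiplicities via the rank-nullity identity g(λ) = n − rank(A − λI):
  rank(A − (-1)·I) = 2, so dim ker(A − (-1)·I) = n − 2 = 1

Summary:
  λ = -1: algebraic multiplicity = 3, geometric multiplicity = 1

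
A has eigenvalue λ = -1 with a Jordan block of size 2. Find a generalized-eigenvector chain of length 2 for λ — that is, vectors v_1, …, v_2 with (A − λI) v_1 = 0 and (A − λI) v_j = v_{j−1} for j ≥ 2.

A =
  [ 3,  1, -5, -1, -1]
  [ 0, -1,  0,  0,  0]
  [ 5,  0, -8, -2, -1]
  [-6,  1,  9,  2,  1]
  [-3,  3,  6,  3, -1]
A Jordan chain for λ = -1 of length 2:
v_1 = (4, 0, 5, -6, -3)ᵀ
v_2 = (1, 0, 0, 0, 0)ᵀ

Let N = A − (-1)·I. We want v_2 with N^2 v_2 = 0 but N^1 v_2 ≠ 0; then v_{j-1} := N · v_j for j = 2, …, 2.

Pick v_2 = (1, 0, 0, 0, 0)ᵀ.
Then v_1 = N · v_2 = (4, 0, 5, -6, -3)ᵀ.

Sanity check: (A − (-1)·I) v_1 = (0, 0, 0, 0, 0)ᵀ = 0. ✓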